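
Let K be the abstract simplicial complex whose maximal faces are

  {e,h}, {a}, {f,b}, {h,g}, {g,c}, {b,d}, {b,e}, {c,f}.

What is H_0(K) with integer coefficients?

H_0 = Z^2.

Take the total order a < b < c < d < e < f < g < h on the vertex set. Then K (dimension 1) consists of the simplices:

  0-simplices (8): a, b, c, d, e, f, g, h
  1-simplices (7): bd, be, bf, cf, cg, eh, gh

so the chain groups are C_0 ≅ Z^8, C_1 ≅ Z^7.

Boundary ∂_1: C_1 → C_0 is given by ∂[p,q] = [q] − [p]. For instance
  ∂gh = h − g.
As a 8×7 matrix over Z this has rank 6, with invariant factors (1,1,1,1,1,1).

Computing H_k = (kernel of ∂_k) / (image of ∂_{k+1}):

  H_0: rank C_0 − rank ∂_1 = 8 − 6 = 2, and the invariant factors of ∂_1 are all 1, so H_0 = Z^2.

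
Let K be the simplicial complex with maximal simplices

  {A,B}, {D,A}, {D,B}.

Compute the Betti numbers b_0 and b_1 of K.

b_0 = 1, b_1 = 1.

Take the total order A < B < D on the vertex set. Then K (dimension 1) consists of the simplices:

  0-simplices (3): A, B, D
  1-simplices (3): AB, AD, BD

Hence C_0 ≅ Z^3, C_1 ≅ Z^3.

Boundary ∂_1: C_1 → C_0 maps an edge to its endpoints' difference, ∂[p,q] = q − p. For instance
  ∂AB = B − A.
This gives a 3×3 integer matrix of rank 2; reducing to Smith normal form yields diagonal entries (1,1).

Now H_k = ker ∂_k / im ∂_{k+1}, so:

  H_0: rank C_0 − rank ∂_1 = 3 − 2 = 1, and the invariant factors of ∂_1 are all 1, so H_0 ≅ Z.
  H_1: rank ker ∂_1 − rank ∂_2 = (3 − 2) − 0 = 1, and there is no ∂_2, so H_1 ≅ Z.

As a check, the Euler characteristic is 3 − 3 = 0, which agrees with 1 − 1 = 0.

Hence the Betti numbers are b_0 = 1, b_1 = 1.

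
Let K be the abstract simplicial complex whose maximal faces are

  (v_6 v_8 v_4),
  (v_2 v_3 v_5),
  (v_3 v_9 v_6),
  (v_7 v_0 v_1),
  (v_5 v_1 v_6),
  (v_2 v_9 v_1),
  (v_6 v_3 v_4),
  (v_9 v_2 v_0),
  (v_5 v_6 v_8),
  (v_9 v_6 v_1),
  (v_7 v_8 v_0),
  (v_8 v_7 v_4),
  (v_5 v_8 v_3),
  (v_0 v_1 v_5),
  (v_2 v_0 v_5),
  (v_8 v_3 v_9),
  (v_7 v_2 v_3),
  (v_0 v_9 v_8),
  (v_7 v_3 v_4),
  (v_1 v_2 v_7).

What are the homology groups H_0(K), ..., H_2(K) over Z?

H_0 ≅ Z,  H_1 ≅ Z ⊕ Z/2,  H_2 = 0.

Order the vertices as v_0 < v_1 < v_2 < v_3 < v_4 < v_5 < v_6 < v_7 < v_8 < v_9. Listing each simplex with vertices in this order, K has dimension 2 with simplices:

  0-simplices (10): [v_0], [v_1], [v_2], [v_3], [v_4], [v_5], [v_6], [v_7], [v_8], [v_9]
  1-simplices (30): (30 of them)
  2-simplices (20): (20 of them)

Hence C_0 ≅ Z^10, C_1 ≅ Z^30, C_2 ≅ Z^20.

The boundary map ∂_1: C_1 → C_0 is given by ∂[p,q] = [q] − [p].
The 10×30 boundary matrix has rank 9 and Smith normal form diag(1,1,1,1,1,1,1,1,1).

∂_2: C_2 → C_1 maps a triangle to the signed sum of its edges. For instance
  ∂[v_3,v_5,v_8] = [v_5,v_8] − [v_3,v_8] + [v_3,v_5],
  ∂[v_1,v_6,v_9] = [v_6,v_9] − [v_1,v_9] + [v_1,v_6].
As a 30×20 matrix over Z this has rank 20, with invariant factors (1,1,1,1,1,1,1,1,1,1,1,1,1,1,1,1,1,1,1,2).

From H_k ≅ ker(∂_k) / im(∂_{k+1}) we obtain:

  H_0: rank C_0 − rank ∂_1 = 10 − 9 = 1, and the invariant factors of ∂_1 are all 1, so H_0 ≅ Z.
  H_1: rank ker ∂_1 − rank ∂_2 = (30 − 9) − 20 = 1, and ∂_2 has invariant factor 2 > 1, so H_1 ≅ Z ⊕ Z/2.
  H_2: rank ker ∂_2 − rank ∂_3 = (20 − 20) − 0 = 0, and there is no ∂_3, so H_2 ≅ 0.

(K is a triangulation of the Klein bottle.)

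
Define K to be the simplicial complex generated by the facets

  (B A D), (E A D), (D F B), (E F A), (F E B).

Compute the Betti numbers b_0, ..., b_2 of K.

b_0 = 1, b_1 = 1, b_2 = 0.

K has 5 vertices, 10 edges, 5 triangles.
rank ∂_0 = 0, rank ∂_1 = 4 ⇒ b_0 = 5 − 0 − 4 = 1; all invariant factors of ∂_1 are 1 so no torsion. So H_0 = Z.
rank ∂_1 = 4, rank ∂_2 = 5 ⇒ b_1 = 10 − 4 − 5 = 1; all invariant factors of ∂_2 are 1 so no torsion. So H_1 = Z.
rank ∂_2 = 5, rank ∂_3 = 0 ⇒ b_2 = 5 − 5 − 0 = 0. So H_2 = 0.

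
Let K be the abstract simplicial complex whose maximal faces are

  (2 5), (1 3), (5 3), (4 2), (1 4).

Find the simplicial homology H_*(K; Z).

Fix the vertex order 1 < 2 < 3 < 4 < 5 and write every simplex with vertices in increasing order. Then dim K = 1 and the simplices of K are:

  0-simplices (5): [1], [2], [3], [4], [5]
  1-simplices (5): [1,3], [1,4], [2,4], [2,5], [3,5]

giving chain groups C_0 ≅ Z^5, C_1 ≅ Z^5.

∂_1: C_1 → C_0 maps an edge to its endpoints' difference, ∂[p,q] = q − p. For instance
  ∂[3,5] = [5] − [3].
As a 5×5 matrix over Z this has rank 4, with invariant factors (1,1,1,1).

From H_k ≅ ker(∂_k) / im(∂_{k+1}) we obtain:

  H_0: rank C_0 − rank ∂_1 = 5 − 4 = 1, and the invariant factors of ∂_1 are all 1, so H_0 = Z.
  H_1: rank ker ∂_1 − rank ∂_2 = (5 − 4) − 0 = 1, and there is no ∂_2, so H_1 = Z.

As a check, the Euler characteristic is 5 − 5 = 0, which agrees with 1 − 1 = 0.

H_0 ≅ Z,  H_1 ≅ Z.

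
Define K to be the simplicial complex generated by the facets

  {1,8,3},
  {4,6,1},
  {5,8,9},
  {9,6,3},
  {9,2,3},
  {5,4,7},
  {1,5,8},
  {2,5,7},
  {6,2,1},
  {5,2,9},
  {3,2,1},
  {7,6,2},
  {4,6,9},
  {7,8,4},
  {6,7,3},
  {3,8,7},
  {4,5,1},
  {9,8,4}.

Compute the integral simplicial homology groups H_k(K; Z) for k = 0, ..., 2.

Take the total order 1 < 2 < 3 < 4 < 5 < 6 < 7 < 8 < 9 on the vertex set. Then K (dimension 2) consists of the simplices:

  0-simplices (9): [1], [2], [3], [4], [5], [6], [7], [8], [9]
  1-simplices (27): (27 of them)
  2-simplices (18): [1,2,3], [1,2,6], [1,3,8], [1,4,5], [1,4,6], [1,5,8], [2,3,9], [2,5,7], [2,5,9], [2,6,7], [3,6,7], [3,6,9], [3,7,8], [4,5,7], [4,6,9], [4,7,8], [4,8,9], [5,8,9]

Hence C_0 ≅ Z^9, C_1 ≅ Z^27, C_2 ≅ Z^18.

The boundary map ∂_1: C_1 → C_0 maps an edge to its endpoints' difference, ∂[p,q] = q − p. For instance
  ∂[3,8] = [8] − [3].
The 9×27 boundary matrix has rank 8 and Smith normal form diag(1,1,1,1,1,1,1,1).

∂_2: C_2 → C_1 maps a triangle to the signed sum of its edges. For instance
  ∂[4,5,7] = [5,7] − [4,7] + [4,5],
  ∂[4,7,8] = [7,8] − [4,8] + [4,7].
The 27×18 boundary matrix has rank 18 and Smith normal form diag(1,1,1,1,1,1,1,1,1,1,1,1,1,1,1,1,1,2).

Computing H_k = (kernel of ∂_k) / (image of ∂_{k+1}):

  H_0: rank C_0 − rank ∂_1 = 9 − 8 = 1, and the invariant factors of ∂_1 are all 1, so H_0 ≅ Z.
  H_1: rank ker ∂_1 − rank ∂_2 = (27 − 8) − 18 = 1, and ∂_2 has invariant factor 2 > 1, so H_1 ≅ Z ⊕ Z/2.
  H_2: rank ker ∂_2 − rank ∂_3 = (18 − 18) − 0 = 0, and there is no ∂_3, so H_2 ≅ 0.

As a check, the Euler characteristic is 9 − 27 + 18 = 0, which agrees with 1 − 1 + 0 = 0.

H_0 = Z,  H_1 = Z ⊕ Z/2,  H_2 = 0.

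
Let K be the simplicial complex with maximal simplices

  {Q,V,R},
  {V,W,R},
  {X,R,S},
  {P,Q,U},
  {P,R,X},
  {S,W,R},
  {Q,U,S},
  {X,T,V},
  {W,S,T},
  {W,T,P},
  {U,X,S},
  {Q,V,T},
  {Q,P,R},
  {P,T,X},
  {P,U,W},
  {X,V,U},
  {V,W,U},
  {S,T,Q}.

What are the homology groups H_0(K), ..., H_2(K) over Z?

Fix the vertex order P < Q < R < S < T < U < V < W < X and write every simplex with vertices in increasing order. Then dim K = 2 and the simplices of K are:

  0-simplices (9): P, Q, R, S, T, U, V, W, X
  1-simplices (27): PQ, PR, PT, PU, PW, PX, QR, QS, QT, QU, QV, RS, RV, RW, RX, ST, SU, SW, SX, TV, TW, TX, UV, UW, UX, VW, VX
  2-simplices (18): PQR, PQU, PRX, PTW, PTX, PUW, QRV, QST, QSU, QTV, RSW, RSX, RVW, STW, SUX, TVX, UVW, UVX

Hence C_0 ≅ Z^9, C_1 ≅ Z^27, C_2 ≅ Z^18.

∂_1: C_1 → C_0 is given by ∂[p,q] = [q] − [p]. For instance
  ∂QS = S − Q.
This gives a 9×27 integer matrix of rank 8; reducing to Smith normal form yields diagonal entries (1,1,1,1,1,1,1,1).

∂_2: C_2 → C_1 acts by ∂[p,q,r] = [q,r] − [p,r] + [p,q]. For instance
  ∂RSW = SW − RW + RS,
  ∂UVX = VX − UX + UV.
The 27×18 boundary matrix has rank 17 and Smith normal form diag(1,1,1,1,1,1,1,1,1,1,1,1,1,1,1,1,1).

From H_k ≅ ker(∂_k) / im(∂_{k+1}) we obtain:

  H_0: rank C_0 − rank ∂_1 = 9 − 8 = 1, and the invariant factors of ∂_1 are all 1, so H_0 ≅ Z.
  H_1: rank ker ∂_1 − rank ∂_2 = (27 − 8) − 17 = 2, and the invariant factors of ∂_2 are all 1, so H_1 ≅ Z^2.
  H_2: rank ker ∂_2 − rank ∂_3 = (18 − 17) − 0 = 1, and there is no ∂_3, so H_2 ≅ Z.

H_0 ≅ Z,  H_1 ≅ Z^2,  H_2 ≅ Z.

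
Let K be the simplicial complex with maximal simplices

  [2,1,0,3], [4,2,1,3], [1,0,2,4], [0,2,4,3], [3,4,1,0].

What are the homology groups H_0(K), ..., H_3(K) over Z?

H_0 ≅ Z,  H_1 = 0,  H_2 = 0,  H_3 ≅ Z.

We work with the vertex ordering 0 < 1 < 2 < 3 < 4. The simplices of K, each written with vertices in increasing order, are:

  0-simplices (5): [0], [1], [2], [3], [4]
  1-simplices (10): [0,1], [0,2], [0,3], [0,4], [1,2], [1,3], [1,4], [2,3], [2,4], [3,4]
  2-simplices (10): [0,1,2], [0,1,3], [0,1,4], [0,2,3], [0,2,4], [0,3,4], [1,2,3], [1,2,4], [1,3,4], [2,3,4]
  3-simplices (5): [0,1,2,3], [0,1,2,4], [0,1,3,4], [0,2,3,4], [1,2,3,4]

so the chain groups are C_0 ≅ Z^5, C_1 ≅ Z^10, C_2 ≅ Z^10, C_3 ≅ Z^5.

The boundary map ∂_1: C_1 → C_0 maps an edge to its endpoints' difference, ∂[p,q] = q − p.
The 5×10 boundary matrix has rank 4 and Smith normal form diag(1,1,1,1).

The boundary map ∂_2: C_2 → C_1 sends each 2-simplex [p,q,r] to [q,r] − [p,r] + [p,q]. For instance
  ∂[1,2,3] = [2,3] − [1,3] + [1,2],
  ∂[0,1,4] = [1,4] − [0,4] + [0,1].
This gives a 10×10 integer matrix of rank 6; reducing to Smith normal form yields diagonal entries (1,1,1,1,1,1).

Boundary ∂_3: C_3 → C_2 sends each 3-simplex σ to the alternating sum Σ_i (−1)^i (σ with its i-th vertex removed). For instance
  ∂[0,2,3,4] = [2,3,4] − [0,3,4] + [0,2,4] − [0,2,3],
  ∂[1,2,3,4] = [2,3,4] − [1,3,4] + [1,2,4] − [1,2,3].
The 10×5 boundary matrix has rank 4 and Smith normal form diag(1,1,1,1).

Computing H_k = (kernel of ∂_k) / (image of ∂_{k+1}):

  H_0: rank C_0 − rank ∂_1 = 5 − 4 = 1, and the invariant factors of ∂_1 are all 1, so H_0 = Z.
  H_1: rank ker ∂_1 − rank ∂_2 = (10 − 4) − 6 = 0, and the invariant factors of ∂_2 are all 1, so H_1 = 0.
  H_2: rank ker ∂_2 − rank ∂_3 = (10 − 6) − 4 = 0, and the invariant factors of ∂_3 are all 1, so H_2 = 0.
  H_3: rank ker ∂_3 − rank ∂_4 = (5 − 4) − 0 = 1, and there is no ∂_4, so H_3 = Z.

As a check, the Euler characteristic is 5 − 10 + 10 − 5 = 0, which agrees with 1 − 0 + 0 − 1 = 0.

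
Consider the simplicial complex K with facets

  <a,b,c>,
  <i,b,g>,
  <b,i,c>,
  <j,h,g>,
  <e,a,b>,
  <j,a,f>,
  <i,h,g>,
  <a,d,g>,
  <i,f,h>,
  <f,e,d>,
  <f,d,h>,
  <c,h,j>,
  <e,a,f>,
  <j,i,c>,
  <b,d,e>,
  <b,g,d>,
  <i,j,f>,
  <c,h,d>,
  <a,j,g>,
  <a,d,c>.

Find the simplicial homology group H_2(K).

Fix the vertex order a < b < c < d < e < f < g < h < i < j and write every simplex with vertices in increasing order. Then dim K = 2 and the simplices of K are:

  0-simplices (10): a, b, c, d, e, f, g, h, i, j
  1-simplices (30): ab, ac, ad, ae, af, ag, aj, bc, bd, be, bg, bi, cd, ch, ci, cj, de, df, dg, dh, ef, fh, fi, fj, gh, gi, gj, hi, hj, ij
  2-simplices (20): abc, abe, acd, adg, aef, afj, agj, bci, bde, bdg, bgi, cdh, chj, cij, def, dfh, fhi, fij, ghi, ghj

so the chain groups are C_0 ≅ Z^10, C_1 ≅ Z^30, C_2 ≅ Z^20.

The boundary map ∂_1: C_1 → C_0 maps an edge to its endpoints' difference, ∂[p,q] = q − p.
The 10×30 boundary matrix has rank 9 and Smith normal form diag(1,1,1,1,1,1,1,1,1).

The boundary map ∂_2: C_2 → C_1 acts by ∂[p,q,r] = [q,r] − [p,r] + [p,q]. For instance
  ∂bci = ci − bi + bc,
  ∂bdg = dg − bg + bd.
The resulting 30×20 matrix has rank 20, and its Smith normal form has invariant factors (1,1,1,1,1,1,1,1,1,1,1,1,1,1,1,1,1,1,1,2).

Reading off H_k = ker ∂_k / im ∂_{k+1}:

  H_2: rank ker ∂_2 − rank ∂_3 = (20 − 20) − 0 = 0, and there is no ∂_3, so H_2 = 0.

(K is a triangulation of the Klein bottle.)

H_2 ≅ 0.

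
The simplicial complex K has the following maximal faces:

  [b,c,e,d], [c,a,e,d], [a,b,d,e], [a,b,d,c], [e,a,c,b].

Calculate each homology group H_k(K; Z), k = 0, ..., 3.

Order the vertices as a < b < c < d < e. Listing each simplex with vertices in this order, K has dimension 3 with simplices:

  0-simplices (5): a, b, c, d, e
  1-simplices (10): ab, ac, ad, ae, bc, bd, be, cd, ce, de
  2-simplices (10): abc, abd, abe, acd, ace, ade, bcd, bce, bde, cde
  3-simplices (5): abcd, abce, abde, acde, bcde

giving chain groups C_0 ≅ Z^5, C_1 ≅ Z^10, C_2 ≅ Z^10, C_3 ≅ Z^5.

∂_1: C_1 → C_0 maps an edge to its endpoints' difference, ∂[p,q] = q − p. For instance
  ∂bc = c − b.
As a 5×10 matrix over Z this has rank 4, with invariant factors (1,1,1,1).

∂_2: C_2 → C_1 sends each 2-simplex [p,q,r] to [q,r] − [p,r] + [p,q]. For instance
  ∂acd = cd − ad + ac,
  ∂bcd = cd − bd + bc.
The resulting 10×10 matrix has rank 6, and its Smith normal form has invariant factors (1,1,1,1,1,1).

∂_3: C_3 → C_2 sends each 3-simplex σ to the alternating sum Σ_i (−1)^i (σ with its i-th vertex removed). For instance
  ∂bcde = cde − bde + bce − bcd,
  ∂abde = bde − ade + abe − abd.
The resulting 10×5 matrix has rank 4, and its Smith normal form has invariant factors (1,1,1,1).

Now H_k = ker ∂_k / im ∂_{k+1}, so:

  H_0: rank C_0 − rank ∂_1 = 5 − 4 = 1, and the invariant factors of ∂_1 are all 1, so H_0 = Z.
  H_1: rank ker ∂_1 − rank ∂_2 = (10 − 4) − 6 = 0, and the invariant factors of ∂_2 are all 1, so H_1 = 0.
  H_2: rank ker ∂_2 − rank ∂_3 = (10 − 6) − 4 = 0, and the invariant factors of ∂_3 are all 1, so H_2 = 0.
  H_3: rank ker ∂_3 − rank ∂_4 = (5 − 4) − 0 = 1, and there is no ∂_4, so H_3 = Z.

As a check, the Euler characteristic is 5 − 10 + 10 − 5 = 0, which agrees with 1 − 0 + 0 − 1 = 0.

H_0 ≅ Z,  H_1 = 0,  H_2 = 0,  H_3 ≅ Z.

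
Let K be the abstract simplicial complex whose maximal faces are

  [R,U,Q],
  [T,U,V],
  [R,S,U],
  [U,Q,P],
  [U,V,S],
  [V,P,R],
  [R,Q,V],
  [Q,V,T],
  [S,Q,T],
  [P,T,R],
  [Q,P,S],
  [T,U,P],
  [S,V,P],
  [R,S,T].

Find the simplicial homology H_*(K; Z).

Take the total order P < Q < R < S < T < U < V on the vertex set. Then K (dimension 2) consists of the simplices:

  0-simplices (7): P, Q, R, S, T, U, V
  1-simplices (21): PQ, PR, PS, PT, PU, PV, QR, QS, QT, QU, QV, RS, RT, RU, RV, ST, SU, SV, TU, TV, UV
  2-simplices (14): PQS, PQU, PRT, PRV, PSV, PTU, QRU, QRV, QST, QTV, RST, RSU, SUV, TUV

Hence C_0 ≅ Z^7, C_1 ≅ Z^21, C_2 ≅ Z^14.

Boundary ∂_1: C_1 → C_0 is given by ∂[p,q] = [q] − [p]. For instance
  ∂PR = R − P.
The resulting 7×21 matrix has rank 6, and its Smith normal form has invariant factors (1,1,1,1,1,1).

∂_2: C_2 → C_1 acts by ∂[p,q,r] = [q,r] − [p,r] + [p,q]. For instance
  ∂RSU = SU − RU + RS,
  ∂PRT = RT − PT + PR.
The resulting 21×14 matrix has rank 13, and its Smith normal form has invariant factors (1,1,1,1,1,1,1,1,1,1,1,1,1).

Now H_k = ker ∂_k / im ∂_{k+1}, so:

  H_0: rank C_0 − rank ∂_1 = 7 − 6 = 1, and the invariant factors of ∂_1 are all 1, so H_0 = Z.
  H_1: rank ker ∂_1 − rank ∂_2 = (21 − 6) − 13 = 2, and the invariant factors of ∂_2 are all 1, so H_1 = Z^2.
  H_2: rank ker ∂_2 − rank ∂_3 = (14 − 13) − 0 = 1, and there is no ∂_3, so H_2 = Z.

H_0 = Z,  H_1 = Z^2,  H_2 = Z.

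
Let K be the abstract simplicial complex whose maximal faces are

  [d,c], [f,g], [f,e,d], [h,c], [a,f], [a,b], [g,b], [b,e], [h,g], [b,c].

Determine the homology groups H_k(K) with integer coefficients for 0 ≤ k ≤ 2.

H_0 = Z,  H_1 = Z^4,  H_2 = 0.

Fix the vertex order a < b < c < d < e < f < g < h and write every simplex with vertices in increasing order. Then dim K = 2 and the simplices of K are:

  0-simplices (8): a, b, c, d, e, f, g, h
  1-simplices (12): ab, af, bc, be, bg, cd, ch, de, df, ef, fg, gh
  2-simplices (1): def

so the chain groups are C_0 ≅ Z^8, C_1 ≅ Z^12, C_2 ≅ Z^1.

Boundary ∂_1: C_1 → C_0 maps an edge to its endpoints' difference, ∂[p,q] = q − p. For instance
  ∂ab = b − a.
As a 8×12 matrix over Z this has rank 7, with invariant factors (1,1,1,1,1,1,1).

∂_2: C_2 → C_1 sends each 2-simplex [p,q,r] to [q,r] − [p,r] + [p,q]. For instance
  ∂def = ef − df + de.
The 12×1 boundary matrix has rank 1 and Smith normal form diag(1).

Now H_k = ker ∂_k / im ∂_{k+1}, so:

  H_0: rank C_0 − rank ∂_1 = 8 − 7 = 1, and the invariant factors of ∂_1 are all 1, so H_0 = Z.
  H_1: rank ker ∂_1 − rank ∂_2 = (12 − 7) − 1 = 4, and the invariant factors of ∂_2 are all 1, so H_1 = Z^4.
  H_2: rank ker ∂_2 − rank ∂_3 = (1 − 1) − 0 = 0, and there is no ∂_3, so H_2 = 0.

As a check, the Euler characteristic is 8 − 12 + 1 = -3, which agrees with 1 − 4 + 0 = -3.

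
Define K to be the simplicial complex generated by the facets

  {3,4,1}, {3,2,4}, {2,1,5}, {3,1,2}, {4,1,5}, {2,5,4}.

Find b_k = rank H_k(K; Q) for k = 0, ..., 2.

We work with the vertex ordering 1 < 2 < 3 < 4 < 5. The simplices of K, each written with vertices in increasing order, are:

  0-simplices (5): [1], [2], [3], [4], [5]
  1-simplices (9): [1,2], [1,3], [1,4], [1,5], [2,3], [2,4], [2,5], [3,4], [4,5]
  2-simplices (6): [1,2,3], [1,2,5], [1,3,4], [1,4,5], [2,3,4], [2,4,5]

giving chain groups C_0 ≅ Z^5, C_1 ≅ Z^9, C_2 ≅ Z^6.

Boundary ∂_1: C_1 → C_0 sends each edge [p,q] (with p < q) to q − p. For instance
  ∂[1,3] = [3] − [1].
The 5×9 boundary matrix has rank 4 and Smith normal form diag(1,1,1,1).

∂_2: C_2 → C_1 sends each 2-simplex [p,q,r] to [q,r] − [p,r] + [p,q]. For instance
  ∂[1,2,5] = [2,5] − [1,5] + [1,2],
  ∂[1,3,4] = [3,4] − [1,4] + [1,3].
This gives a 9×6 integer matrix of rank 5; reducing to Smith normal form yields diagonal entries (1,1,1,1,1).

From H_k ≅ ker(∂_k) / im(∂_{k+1}) we obtain:

  H_0: rank C_0 − rank ∂_1 = 5 − 4 = 1, and the invariant factors of ∂_1 are all 1, so H_0 ≅ Z.
  H_1: rank ker ∂_1 − rank ∂_2 = (9 − 4) − 5 = 0, and the invariant factors of ∂_2 are all 1, so H_1 ≅ 0.
  H_2: rank ker ∂_2 − rank ∂_3 = (6 − 5) − 0 = 1, and there is no ∂_3, so H_2 ≅ Z.

Hence the Betti numbers are b_0 = 1, b_1 = 0, b_2 = 1.

b_0 = 1, b_1 = 0, b_2 = 1.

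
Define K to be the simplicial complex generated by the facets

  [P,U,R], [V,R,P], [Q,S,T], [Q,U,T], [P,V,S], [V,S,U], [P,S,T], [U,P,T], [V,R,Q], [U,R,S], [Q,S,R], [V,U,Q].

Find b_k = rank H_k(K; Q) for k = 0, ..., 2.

b_0 = 1, b_1 = 0, b_2 = 0.

Fix the vertex order P < Q < R < S < T < U < V and write every simplex with vertices in increasing order. Then dim K = 2 and the simplices of K are:

  0-simplices (7): P, Q, R, S, T, U, V
  1-simplices (18): PR, PS, PT, PU, PV, QR, QS, QT, QU, QV, RS, RU, RV, ST, SU, SV, TU, UV
  2-simplices (12): PRU, PRV, PST, PSV, PTU, QRS, QRV, QST, QTU, QUV, RSU, SUV

Hence C_0 ≅ Z^7, C_1 ≅ Z^18, C_2 ≅ Z^12.

∂_1: C_1 → C_0 sends each edge [p,q] (with p < q) to q − p. For instance
  ∂RS = S − R.
As a 7×18 matrix over Z this has rank 6, with invariant factors (1,1,1,1,1,1).

Boundary ∂_2: C_2 → C_1 acts by ∂[p,q,r] = [q,r] − [p,r] + [p,q]. For instance
  ∂QRS = RS − QS + QR,
  ∂QST = ST − QT + QS.
As a 18×12 matrix over Z this has rank 12, with invariant factors (1,1,1,1,1,1,1,1,1,1,1,2).

From H_k ≅ ker(∂_k) / im(∂_{k+1}) we obtain:

  H_0: rank C_0 − rank ∂_1 = 7 − 6 = 1, and the invariant factors of ∂_1 are all 1, so H_0 ≅ Z.
  H_1: rank ker ∂_1 − rank ∂_2 = (18 − 6) − 12 = 0, and ∂_2 has invariant factor 2 > 1, so H_1 ≅ Z/2.
  H_2: rank ker ∂_2 − rank ∂_3 = (12 − 12) − 0 = 0, and there is no ∂_3, so H_2 ≅ 0.

As a check, the Euler characteristic is 7 − 18 + 12 = 1, which agrees with 1 − 0 + 0 = 1.

Hence the Betti numbers are b_0 = 1, b_1 = 0, b_2 = 0.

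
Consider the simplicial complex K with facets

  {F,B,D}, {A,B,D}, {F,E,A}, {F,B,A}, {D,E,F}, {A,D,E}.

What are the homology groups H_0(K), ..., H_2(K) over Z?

We work with the vertex ordering A < B < D < E < F. The simplices of K, each written with vertices in increasing order, are:

  0-simplices (5): A, B, D, E, F
  1-simplices (9): AB, AD, AE, AF, BD, BF, DE, DF, EF
  2-simplices (6): ABD, ABF, ADE, AEF, BDF, DEF

so the chain groups are C_0 ≅ Z^5, C_1 ≅ Z^9, C_2 ≅ Z^6.

∂_1: C_1 → C_0 is given by ∂[p,q] = [q] − [p]. For instance
  ∂AB = B − A.
The resulting 5×9 matrix has rank 4, and its Smith normal form has invariant factors (1,1,1,1).

Boundary ∂_2: C_2 → C_1 acts by ∂[p,q,r] = [q,r] − [p,r] + [p,q]. For instance
  ∂ADE = DE − AE + AD,
  ∂ABF = BF − AF + AB.
As a 9×6 matrix over Z this has rank 5, with invariant factors (1,1,1,1,1).

Reading off H_k = ker ∂_k / im ∂_{k+1}:

  H_0: rank C_0 − rank ∂_1 = 5 − 4 = 1, and the invariant factors of ∂_1 are all 1, so H_0 = Z.
  H_1: rank ker ∂_1 − rank ∂_2 = (9 − 4) − 5 = 0, and the invariant factors of ∂_2 are all 1, so H_1 = 0.
  H_2: rank ker ∂_2 − rank ∂_3 = (6 − 5) − 0 = 1, and there is no ∂_3, so H_2 = Z.

(K is a triangulation of the 2-sphere S^2.)

H_0 = Z,  H_1 = 0,  H_2 = Z.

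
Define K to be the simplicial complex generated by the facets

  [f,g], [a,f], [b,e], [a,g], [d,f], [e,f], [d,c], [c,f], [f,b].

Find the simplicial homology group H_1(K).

H_1 ≅ Z^3.

Order the vertices as a < b < c < d < e < f < g. Listing each simplex with vertices in this order, K has dimension 1 with simplices:

  0-simplices (7): a, b, c, d, e, f, g
  1-simplices (9): af, ag, be, bf, cd, cf, df, ef, fg

giving chain groups C_0 ≅ Z^7, C_1 ≅ Z^9.

The boundary map ∂_1: C_1 → C_0 is given by ∂[p,q] = [q] − [p].
As a 7×9 matrix over Z this has rank 6, with invariant factors (1,1,1,1,1,1).

From H_k ≅ ker(∂_k) / im(∂_{k+1}) we obtain:

  H_1: rank ker ∂_1 − rank ∂_2 = (9 − 6) − 0 = 3, and there is no ∂_2, so H_1 ≅ Z^3.

(K is a triangulation of a wedge of 3 circles.)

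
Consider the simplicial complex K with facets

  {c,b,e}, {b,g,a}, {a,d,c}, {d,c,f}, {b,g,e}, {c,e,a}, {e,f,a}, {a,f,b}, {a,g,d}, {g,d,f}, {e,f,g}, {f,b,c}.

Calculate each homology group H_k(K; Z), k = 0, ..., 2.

H_0 = Z,  H_1 = Z/2Z,  H_2 = 0.

We work with the vertex ordering a < b < c < d < e < f < g. The simplices of K, each written with vertices in increasing order, are:

  0-simplices (7): a, b, c, d, e, f, g
  1-simplices (18): ab, ac, ad, ae, af, ag, bc, be, bf, bg, cd, ce, cf, df, dg, ef, eg, fg
  2-simplices (12): abf, abg, acd, ace, adg, aef, bce, bcf, beg, cdf, dfg, efg

so the chain groups are C_0 ≅ Z^7, C_1 ≅ Z^18, C_2 ≅ Z^12.

The boundary map ∂_1: C_1 → C_0 maps an edge to its endpoints' difference, ∂[p,q] = q − p. For instance
  ∂ae = e − a.
The resulting 7×18 matrix has rank 6, and its Smith normal form has invariant factors (1,1,1,1,1,1).

∂_2: C_2 → C_1 maps a triangle to the signed sum of its edges. For instance
  ∂bcf = cf − bf + bc,
  ∂bce = ce − be + bc.
This gives a 18×12 integer matrix of rank 12; reducing to Smith normal form yields diagonal entries (1,1,1,1,1,1,1,1,1,1,1,2).

From H_k ≅ ker(∂_k) / im(∂_{k+1}) we obtain:

  H_0: rank C_0 − rank ∂_1 = 7 − 6 = 1, and the invariant factors of ∂_1 are all 1, so H_0 = Z.
  H_1: rank ker ∂_1 − rank ∂_2 = (18 − 6) − 12 = 0, and ∂_2 has invariant factor 2 > 1, so H_1 = Z/2Z.
  H_2: rank ker ∂_2 − rank ∂_3 = (12 − 12) − 0 = 0, and there is no ∂_3, so H_2 = 0.

As a check, the Euler characteristic is 7 − 18 + 12 = 1, which agrees with 1 − 0 + 0 = 1.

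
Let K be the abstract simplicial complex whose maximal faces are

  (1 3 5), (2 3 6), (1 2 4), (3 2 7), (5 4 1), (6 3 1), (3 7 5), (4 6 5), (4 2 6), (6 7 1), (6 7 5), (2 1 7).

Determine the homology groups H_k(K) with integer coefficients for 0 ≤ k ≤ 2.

H_0 ≅ Z,  H_1 ≅ Z/2,  H_2 = 0.

Order the vertices as 1 < 2 < 3 < 4 < 5 < 6 < 7. Listing each simplex with vertices in this order, K has dimension 2 with simplices:

  0-simplices (7): [1], [2], [3], [4], [5], [6], [7]
  1-simplices (18): [1,2], [1,3], [1,4], [1,5], [1,6], [1,7], [2,3], [2,4], [2,6], [2,7], [3,5], [3,6], [3,7], [4,5], [4,6], [5,6], [5,7], [6,7]
  2-simplices (12): [1,2,4], [1,2,7], [1,3,5], [1,3,6], [1,4,5], [1,6,7], [2,3,6], [2,3,7], [2,4,6], [3,5,7], [4,5,6], [5,6,7]

so the chain groups are C_0 ≅ Z^7, C_1 ≅ Z^18, C_2 ≅ Z^12.

∂_1: C_1 → C_0 sends each edge [p,q] (with p < q) to q − p. For instance
  ∂[1,2] = [2] − [1].
The 7×18 boundary matrix has rank 6 and Smith normal form diag(1,1,1,1,1,1).

Boundary ∂_2: C_2 → C_1 sends each 2-simplex [p,q,r] to [q,r] − [p,r] + [p,q]. For instance
  ∂[2,3,6] = [3,6] − [2,6] + [2,3],
  ∂[3,5,7] = [5,7] − [3,7] + [3,5].
As a 18×12 matrix over Z this has rank 12, with invariant factors (1,1,1,1,1,1,1,1,1,1,1,2).

Computing H_k = (kernel of ∂_k) / (image of ∂_{k+1}):

  H_0: rank C_0 − rank ∂_1 = 7 − 6 = 1, and the invariant factors of ∂_1 are all 1, so H_0 = Z.
  H_1: rank ker ∂_1 − rank ∂_2 = (18 − 6) − 12 = 0, and ∂_2 has invariant factor 2 > 1, so H_1 = Z/2.
  H_2: rank ker ∂_2 − rank ∂_3 = (12 − 12) − 0 = 0, and there is no ∂_3, so H_2 = 0.

As a check, the Euler characteristic is 7 − 18 + 12 = 1, which agrees with 1 − 0 + 0 = 1.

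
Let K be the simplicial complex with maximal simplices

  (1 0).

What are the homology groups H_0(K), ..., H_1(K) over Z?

K has 2 vertices, 1 edge.
rank ∂_0 = 0, rank ∂_1 = 1 ⇒ b_0 = 2 − 0 − 1 = 1; all invariant factors of ∂_1 are 1 so no torsion. So H_0 = Z.
rank ∂_1 = 1, rank ∂_2 = 0 ⇒ b_1 = 1 − 1 − 0 = 0. So H_1 = 0.

H_0 = Z,  H_1 = 0.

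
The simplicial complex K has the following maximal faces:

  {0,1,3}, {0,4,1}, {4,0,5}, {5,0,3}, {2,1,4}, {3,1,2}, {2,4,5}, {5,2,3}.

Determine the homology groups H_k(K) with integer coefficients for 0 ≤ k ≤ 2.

Fix the vertex order 0 < 1 < 2 < 3 < 4 < 5 and write every simplex with vertices in increasing order. Then dim K = 2 and the simplices of K are:

  0-simplices (6): [0], [1], [2], [3], [4], [5]
  1-simplices (12): [0,1], [0,3], [0,4], [0,5], [1,2], [1,3], [1,4], [2,3], [2,4], [2,5], [3,5], [4,5]
  2-simplices (8): [0,1,3], [0,1,4], [0,3,5], [0,4,5], [1,2,3], [1,2,4], [2,3,5], [2,4,5]

so the chain groups are C_0 ≅ Z^6, C_1 ≅ Z^12, C_2 ≅ Z^8.

The boundary map ∂_1: C_1 → C_0 maps an edge to its endpoints' difference, ∂[p,q] = q − p.
The 6×12 boundary matrix has rank 5 and Smith normal form diag(1,1,1,1,1).

The boundary map ∂_2: C_2 → C_1 maps a triangle to the signed sum of its edges. For instance
  ∂[0,4,5] = [4,5] − [0,5] + [0,4],
  ∂[0,3,5] = [3,5] − [0,5] + [0,3].
The 12×8 boundary matrix has rank 7 and Smith normal form diag(1,1,1,1,1,1,1).

Computing H_k = (kernel of ∂_k) / (image of ∂_{k+1}):

  H_0: rank C_0 − rank ∂_1 = 6 − 5 = 1, and the invariant factors of ∂_1 are all 1, so H_0 = Z.
  H_1: rank ker ∂_1 − rank ∂_2 = (12 − 5) − 7 = 0, and the invariant factors of ∂_2 are all 1, so H_1 = 0.
  H_2: rank ker ∂_2 − rank ∂_3 = (8 − 7) − 0 = 1, and there is no ∂_3, so H_2 = Z.

H_0 ≅ Z,  H_1 = 0,  H_2 ≅ Z.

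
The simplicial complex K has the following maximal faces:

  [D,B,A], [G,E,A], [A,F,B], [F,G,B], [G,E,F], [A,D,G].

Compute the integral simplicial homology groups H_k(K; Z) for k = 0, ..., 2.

H_0 = Z,  H_1 = Z,  H_2 = 0.

Take the total order A < B < D < E < F < G on the vertex set. Then K (dimension 2) consists of the simplices:

  0-simplices (6): A, B, D, E, F, G
  1-simplices (12): AB, AD, AE, AF, AG, BD, BF, BG, DG, EF, EG, FG
  2-simplices (6): ABD, ABF, ADG, AEG, BFG, EFG

so the chain groups are C_0 ≅ Z^6, C_1 ≅ Z^12, C_2 ≅ Z^6.

Boundary ∂_1: C_1 → C_0 sends each edge [p,q] (with p < q) to q − p.
The 6×12 boundary matrix has rank 5 and Smith normal form diag(1,1,1,1,1).

Boundary ∂_2: C_2 → C_1 acts by ∂[p,q,r] = [q,r] − [p,r] + [p,q]. For instance
  ∂BFG = FG − BG + BF,
  ∂ABF = BF − AF + AB.
The 12×6 boundary matrix has rank 6 and Smith normal form diag(1,1,1,1,1,1).

From H_k ≅ ker(∂_k) / im(∂_{k+1}) we obtain:

  H_0: rank C_0 − rank ∂_1 = 6 − 5 = 1, and the invariant factors of ∂_1 are all 1, so H_0 ≅ Z.
  H_1: rank ker ∂_1 − rank ∂_2 = (12 − 5) − 6 = 1, and the invariant factors of ∂_2 are all 1, so H_1 ≅ Z.
  H_2: rank ker ∂_2 − rank ∂_3 = (6 − 6) − 0 = 0, and there is no ∂_3, so H_2 ≅ 0.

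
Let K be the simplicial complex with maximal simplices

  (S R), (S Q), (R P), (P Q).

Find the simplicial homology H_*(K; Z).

H_0 ≅ Z,  H_1 ≅ Z.

K has 4 vertices, 4 edges.
rank ∂_0 = 0, rank ∂_1 = 3 ⇒ b_0 = 4 − 0 − 3 = 1; all invariant factors of ∂_1 are 1 so no torsion. So H_0 = Z.
rank ∂_1 = 3, rank ∂_2 = 0 ⇒ b_1 = 4 − 3 − 0 = 1. So H_1 = Z.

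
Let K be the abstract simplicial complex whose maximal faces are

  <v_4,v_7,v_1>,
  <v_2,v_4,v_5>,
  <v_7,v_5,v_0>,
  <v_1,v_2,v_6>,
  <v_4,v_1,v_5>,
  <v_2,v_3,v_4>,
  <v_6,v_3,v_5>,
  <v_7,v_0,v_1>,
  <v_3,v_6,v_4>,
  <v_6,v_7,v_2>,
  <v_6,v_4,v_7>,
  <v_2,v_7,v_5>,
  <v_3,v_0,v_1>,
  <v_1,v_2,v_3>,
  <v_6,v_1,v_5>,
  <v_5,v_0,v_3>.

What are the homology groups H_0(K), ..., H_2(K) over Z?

Order the vertices as v_0 < v_1 < v_2 < v_3 < v_4 < v_5 < v_6 < v_7. Listing each simplex with vertices in this order, K has dimension 2 with simplices:

  0-simplices (8): [v_0], [v_1], [v_2], [v_3], [v_4], [v_5], [v_6], [v_7]
  1-simplices (24): (24 of them)
  2-simplices (16): (16 of them)

so the chain groups are C_0 ≅ Z^8, C_1 ≅ Z^24, C_2 ≅ Z^16.

∂_1: C_1 → C_0 maps an edge to its endpoints' difference, ∂[p,q] = q − p. For instance
  ∂[v_5,v_7] = [v_7] − [v_5].
This gives a 8×24 integer matrix of rank 7; reducing to Smith normal form yields diagonal entries (1,1,1,1,1,1,1).

Boundary ∂_2: C_2 → C_1 sends each 2-simplex [p,q,r] to [q,r] − [p,r] + [p,q]. For instance
  ∂[v_0,v_1,v_7] = [v_1,v_7] − [v_0,v_7] + [v_0,v_1],
  ∂[v_1,v_5,v_6] = [v_5,v_6] − [v_1,v_6] + [v_1,v_5].
The resulting 24×16 matrix has rank 15, and its Smith normal form has invariant factors (1,1,1,1,1,1,1,1,1,1,1,1,1,1,1).

From H_k ≅ ker(∂_k) / im(∂_{k+1}) we obtain:

  H_0: rank C_0 − rank ∂_1 = 8 − 7 = 1, and the invariant factors of ∂_1 are all 1, so H_0 = Z.
  H_1: rank ker ∂_1 − rank ∂_2 = (24 − 7) − 15 = 2, and the invariant factors of ∂_2 are all 1, so H_1 = Z^2.
  H_2: rank ker ∂_2 − rank ∂_3 = (16 − 15) − 0 = 1, and there is no ∂_3, so H_2 = Z.

(K is a triangulation of the torus T^2.)

H_0 = Z,  H_1 = Z^2,  H_2 = Z.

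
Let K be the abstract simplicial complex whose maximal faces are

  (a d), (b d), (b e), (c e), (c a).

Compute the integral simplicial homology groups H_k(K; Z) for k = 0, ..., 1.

H_0 ≅ Z,  H_1 ≅ Z.

Fix the vertex order a < b < c < d < e and write every simplex with vertices in increasing order. Then dim K = 1 and the simplices of K are:

  0-simplices (5): a, b, c, d, e
  1-simplices (5): ac, ad, bd, be, ce

giving chain groups C_0 ≅ Z^5, C_1 ≅ Z^5.

Boundary ∂_1: C_1 → C_0 is given by ∂[p,q] = [q] − [p].
The 5×5 boundary matrix has rank 4 and Smith normal form diag(1,1,1,1).

Computing H_k = (kernel of ∂_k) / (image of ∂_{k+1}):

  H_0: rank C_0 − rank ∂_1 = 5 − 4 = 1, and the invariant factors of ∂_1 are all 1, so H_0 = Z.
  H_1: rank ker ∂_1 − rank ∂_2 = (5 − 4) − 0 = 1, and there is no ∂_2, so H_1 = Z.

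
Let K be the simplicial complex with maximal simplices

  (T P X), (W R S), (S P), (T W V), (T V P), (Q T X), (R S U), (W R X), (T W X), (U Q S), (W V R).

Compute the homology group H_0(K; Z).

We work with the vertex ordering P < Q < R < S < T < U < V < W < X. The simplices of K, each written with vertices in increasing order, are:

  0-simplices (9): P, Q, R, S, T, U, V, W, X
  1-simplices (20): PS, PT, PV, PX, QS, QT, QU, QX, RS, RU, RV, RW, RX, SU, SW, TV, TW, TX, VW, WX
  2-simplices (10): PTV, PTX, QSU, QTX, RSU, RSW, RVW, RWX, TVW, TWX

giving chain groups C_0 ≅ Z^9, C_1 ≅ Z^20, C_2 ≅ Z^10.

∂_1: C_1 → C_0 is given by ∂[p,q] = [q] − [p]. For instance
  ∂QT = T − Q.
As a 9×20 matrix over Z this has rank 8, with invariant factors (1,1,1,1,1,1,1,1).

Boundary ∂_2: C_2 → C_1 maps a triangle to the signed sum of its edges. For instance
  ∂RVW = VW − RW + RV,
  ∂QSU = SU − QU + QS.
This gives a 20×10 integer matrix of rank 10; reducing to Smith normal form yields diagonal entries (1,1,1,1,1,1,1,1,1,1).

Computing H_k = (kernel of ∂_k) / (image of ∂_{k+1}):

  H_0: rank C_0 − rank ∂_1 = 9 − 8 = 1, and the invariant factors of ∂_1 are all 1, so H_0 ≅ Z.

H_0 ≅ Z.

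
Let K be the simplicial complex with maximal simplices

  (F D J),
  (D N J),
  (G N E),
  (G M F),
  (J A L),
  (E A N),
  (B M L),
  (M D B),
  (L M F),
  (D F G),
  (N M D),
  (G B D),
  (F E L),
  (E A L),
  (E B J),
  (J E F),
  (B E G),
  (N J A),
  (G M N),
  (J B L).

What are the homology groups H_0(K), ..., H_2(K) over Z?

We work with the vertex ordering A < B < D < E < F < G < J < L < M < N. The simplices of K, each written with vertices in increasing order, are:

  0-simplices (10): A, B, D, E, F, G, J, L, M, N
  1-simplices (30): AE, AJ, AL, AN, BD, BE, BG, BJ, BL, BM, DF, DG, DJ, DM, DN, EF, EG, EJ, EL, EN, FG, FJ, FL, FM, GM, GN, JL, JN, LM, MN
  2-simplices (20): AEL, AEN, AJL, AJN, BDG, BDM, BEG, BEJ, BJL, BLM, DFG, DFJ, DJN, DMN, EFJ, EFL, EGN, FGM, FLM, GMN

giving chain groups C_0 ≅ Z^10, C_1 ≅ Z^30, C_2 ≅ Z^20.

∂_1: C_1 → C_0 sends each edge [p,q] (with p < q) to q − p. For instance
  ∂BM = M − B.
The resulting 10×30 matrix has rank 9, and its Smith normal form has invariant factors (1,1,1,1,1,1,1,1,1).

The boundary map ∂_2: C_2 → C_1 acts by ∂[p,q,r] = [q,r] − [p,r] + [p,q]. For instance
  ∂BEJ = EJ − BJ + BE,
  ∂FLM = LM − FM + FL.
The resulting 30×20 matrix has rank 20, and its Smith normal form has invariant factors (1,1,1,1,1,1,1,1,1,1,1,1,1,1,1,1,1,1,1,2).

Now H_k = ker ∂_k / im ∂_{k+1}, so:

  H_0: rank C_0 − rank ∂_1 = 10 − 9 = 1, and the invariant factors of ∂_1 are all 1, so H_0 ≅ Z.
  H_1: rank ker ∂_1 − rank ∂_2 = (30 − 9) − 20 = 1, and ∂_2 has invariant factor 2 > 1, so H_1 ≅ Z ⊕ Z/2Z.
  H_2: rank ker ∂_2 − rank ∂_3 = (20 − 20) − 0 = 0, and there is no ∂_3, so H_2 ≅ 0.

As a check, the Euler characteristic is 10 − 30 + 20 = 0, which agrees with 1 − 1 + 0 = 0.

H_0 ≅ Z,  H_1 ≅ Z ⊕ Z/2Z,  H_2 = 0.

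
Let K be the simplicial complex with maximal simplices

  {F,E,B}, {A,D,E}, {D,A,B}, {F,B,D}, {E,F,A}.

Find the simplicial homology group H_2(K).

H_2 = 0.

Take the total order A < B < D < E < F on the vertex set. Then K (dimension 2) consists of the simplices:

  0-simplices (5): A, B, D, E, F
  1-simplices (10): AB, AD, AE, AF, BD, BE, BF, DE, DF, EF
  2-simplices (5): ABD, ADE, AEF, BDF, BEF

Hence C_0 ≅ Z^5, C_1 ≅ Z^10, C_2 ≅ Z^5.

∂_1: C_1 → C_0 is given by ∂[p,q] = [q] − [p]. For instance
  ∂DE = E − D.
The resulting 5×10 matrix has rank 4, and its Smith normal form has invariant factors (1,1,1,1).

∂_2: C_2 → C_1 sends each 2-simplex [p,q,r] to [q,r] − [p,r] + [p,q]. For instance
  ∂ADE = DE − AE + AD,
  ∂ABD = BD − AD + AB.
The 10×5 boundary matrix has rank 5 and Smith normal form diag(1,1,1,1,1).

Computing H_k = (kernel of ∂_k) / (image of ∂_{k+1}):

  H_2: rank ker ∂_2 − rank ∂_3 = (5 − 5) − 0 = 0, and there is no ∂_3, so H_2 ≅ 0.

(K is a triangulation of the Möbius band.)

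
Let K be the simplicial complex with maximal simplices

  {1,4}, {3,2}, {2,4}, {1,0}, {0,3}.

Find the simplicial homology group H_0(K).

H_0 ≅ Z.

Take the total order 0 < 1 < 2 < 3 < 4 on the vertex set. Then K (dimension 1) consists of the simplices:

  0-simplices (5): [0], [1], [2], [3], [4]
  1-simplices (5): [0,1], [0,3], [1,4], [2,3], [2,4]

Hence C_0 ≅ Z^5, C_1 ≅ Z^5.

Boundary ∂_1: C_1 → C_0 is given by ∂[p,q] = [q] − [p]. For instance
  ∂[0,3] = [3] − [0].
The resulting 5×5 matrix has rank 4, and its Smith normal form has invariant factors (1,1,1,1).

Reading off H_k = ker ∂_k / im ∂_{k+1}:

  H_0: rank C_0 − rank ∂_1 = 5 − 4 = 1, and the invariant factors of ∂_1 are all 1, so H_0 ≅ Z.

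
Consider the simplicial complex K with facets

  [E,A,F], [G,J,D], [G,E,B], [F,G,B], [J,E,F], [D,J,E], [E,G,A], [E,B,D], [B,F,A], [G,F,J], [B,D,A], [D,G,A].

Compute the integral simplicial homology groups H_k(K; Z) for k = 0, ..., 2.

H_0 ≅ Z,  H_1 ≅ Z/2,  H_2 = 0.

We work with the vertex ordering A < B < D < E < F < G < J. The simplices of K, each written with vertices in increasing order, are:

  0-simplices (7): A, B, D, E, F, G, J
  1-simplices (18): AB, AD, AE, AF, AG, BD, BE, BF, BG, DE, DG, DJ, EF, EG, EJ, FG, FJ, GJ
  2-simplices (12): ABD, ABF, ADG, AEF, AEG, BDE, BEG, BFG, DEJ, DGJ, EFJ, FGJ

giving chain groups C_0 ≅ Z^7, C_1 ≅ Z^18, C_2 ≅ Z^12.

The boundary map ∂_1: C_1 → C_0 maps an edge to its endpoints' difference, ∂[p,q] = q − p. For instance
  ∂AF = F − A.
The resulting 7×18 matrix has rank 6, and its Smith normal form has invariant factors (1,1,1,1,1,1).

∂_2: C_2 → C_1 maps a triangle to the signed sum of its edges. For instance
  ∂EFJ = FJ − EJ + EF,
  ∂BEG = EG − BG + BE.
The resulting 18×12 matrix has rank 12, and its Smith normal form has invariant factors (1,1,1,1,1,1,1,1,1,1,1,2).

Computing H_k = (kernel of ∂_k) / (image of ∂_{k+1}):

  H_0: rank C_0 − rank ∂_1 = 7 − 6 = 1, and the invariant factors of ∂_1 are all 1, so H_0 ≅ Z.
  H_1: rank ker ∂_1 − rank ∂_2 = (18 − 6) − 12 = 0, and ∂_2 has invariant factor 2 > 1, so H_1 ≅ Z/2.
  H_2: rank ker ∂_2 − rank ∂_3 = (12 − 12) − 0 = 0, and there is no ∂_3, so H_2 ≅ 0.

(K is a triangulation of the real projective plane RP^2.)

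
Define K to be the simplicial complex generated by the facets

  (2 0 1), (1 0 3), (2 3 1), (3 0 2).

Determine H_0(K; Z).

H_0 = Z.

Take the total order 0 < 1 < 2 < 3 on the vertex set. Then K (dimension 2) consists of the simplices:

  0-simplices (4): [0], [1], [2], [3]
  1-simplices (6): [0,1], [0,2], [0,3], [1,2], [1,3], [2,3]
  2-simplices (4): [0,1,2], [0,1,3], [0,2,3], [1,2,3]

Hence C_0 ≅ Z^4, C_1 ≅ Z^6, C_2 ≅ Z^4.

∂_1: C_1 → C_0 is given by ∂[p,q] = [q] − [p].
As a 4×6 matrix over Z this has rank 3, with invariant factors (1,1,1).

The boundary map ∂_2: C_2 → C_1 sends each 2-simplex [p,q,r] to [q,r] − [p,r] + [p,q]. For instance
  ∂[0,1,2] = [1,2] − [0,2] + [0,1],
  ∂[0,1,3] = [1,3] − [0,3] + [0,1].
As a 6×4 matrix over Z this has rank 3, with invariant factors (1,1,1).

Reading off H_k = ker ∂_k / im ∂_{k+1}:

  H_0: rank C_0 − rank ∂_1 = 4 − 3 = 1, and the invariant factors of ∂_1 are all 1, so H_0 = Z.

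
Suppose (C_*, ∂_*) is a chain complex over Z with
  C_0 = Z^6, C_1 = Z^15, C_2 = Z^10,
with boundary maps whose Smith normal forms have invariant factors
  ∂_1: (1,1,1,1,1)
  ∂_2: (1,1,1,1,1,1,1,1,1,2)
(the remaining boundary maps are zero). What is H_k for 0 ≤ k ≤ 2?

H_0 ≅ Z,  H_1 ≅ Z/2,  H_2 = 0.

H_0: b_0 = 6 − 0 − 5 = 1; torsion from ∂_1 factors > 1: none. So H_0 ≅ Z.
H_1: b_1 = 15 − 5 − 10 = 0; torsion from ∂_2 factors > 1: [2]. So H_1 ≅ Z/2.
H_2: b_2 = 10 − 10 − 0 = 0; torsion from ∂_3 factors > 1: none. So H_2 ≅ 0.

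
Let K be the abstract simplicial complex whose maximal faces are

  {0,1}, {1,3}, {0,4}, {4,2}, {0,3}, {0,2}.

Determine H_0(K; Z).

Fix the vertex order 0 < 1 < 2 < 3 < 4 and write every simplex with vertices in increasing order. Then dim K = 1 and the simplices of K are:

  0-simplices (5): [0], [1], [2], [3], [4]
  1-simplices (6): [0,1], [0,2], [0,3], [0,4], [1,3], [2,4]

so the chain groups are C_0 ≅ Z^5, C_1 ≅ Z^6.

Boundary ∂_1: C_1 → C_0 sends each edge [p,q] (with p < q) to q − p. For instance
  ∂[0,2] = [2] − [0].
The 5×6 boundary matrix has rank 4 and Smith normal form diag(1,1,1,1).

From H_k ≅ ker(∂_k) / im(∂_{k+1}) we obtain:

  H_0: rank C_0 − rank ∂_1 = 5 − 4 = 1, and the invariant factors of ∂_1 are all 1, so H_0 = Z.

H_0 ≅ Z.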